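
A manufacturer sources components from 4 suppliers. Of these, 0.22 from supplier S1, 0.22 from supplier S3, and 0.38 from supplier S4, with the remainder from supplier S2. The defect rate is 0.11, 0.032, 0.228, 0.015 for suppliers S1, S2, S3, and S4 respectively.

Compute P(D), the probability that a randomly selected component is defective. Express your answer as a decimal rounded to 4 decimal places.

P(S2) = 1 − (0.22 + 0.22 + 0.38) = 0.18.
P(D) = P(D|S1)·P(S1) + P(D|S2)·P(S2) + P(D|S3)·P(S3) + P(D|S4)·P(S4)
      = 0.11·0.22 + 0.032·0.18 + 0.228·0.22 + 0.015·0.38
      = 0.0242 + 0.00576 + 0.05016 + 0.0057 = 0.08582

P(D) ≈ 0.0858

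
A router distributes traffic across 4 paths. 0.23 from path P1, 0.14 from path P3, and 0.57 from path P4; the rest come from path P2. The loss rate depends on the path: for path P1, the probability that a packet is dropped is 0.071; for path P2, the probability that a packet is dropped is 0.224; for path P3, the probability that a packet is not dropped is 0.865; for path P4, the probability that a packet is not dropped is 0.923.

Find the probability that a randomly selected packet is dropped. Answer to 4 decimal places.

P(P2) = 1 − (0.23 + 0.14 + 0.57) = 0.06.
P(L|P3) = 1 − 0.865 = 0.135.
P(L|P4) = 1 − 0.923 = 0.077.
P(L) = P(L|P1)·P(P1) + P(L|P2)·P(P2) + P(L|P3)·P(P3) + P(L|P4)·P(P4)
      = 0.071·0.23 + 0.224·0.06 + 0.135·0.14 + 0.077·0.57
      = 0.01633 + 0.01344 + 0.0189 + 0.04389 = 0.09256

P(L) ≈ 0.0926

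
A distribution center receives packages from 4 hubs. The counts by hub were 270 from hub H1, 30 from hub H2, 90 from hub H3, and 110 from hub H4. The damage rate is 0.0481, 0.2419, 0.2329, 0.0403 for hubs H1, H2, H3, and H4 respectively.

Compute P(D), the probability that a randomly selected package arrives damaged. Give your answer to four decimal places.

Total: 270 + 30 + 90 + 110 = 500.
P(H1) = 270/500 = 0.54. P(H2) = 30/500 = 0.06. P(H3) = 90/500 = 0.18. P(H4) = 110/500 = 0.22.
P(D) = P(D|H1)·P(H1) + P(D|H2)·P(H2) + P(D|H3)·P(H3) + P(D|H4)·P(H4)
      = 0.0481·0.54 + 0.2419·0.06 + 0.2329·0.18 + 0.0403·0.22
      = 0.025974 + 0.014514 + 0.041922 + 0.008866 = 0.091276

P(D) ≈ 0.0913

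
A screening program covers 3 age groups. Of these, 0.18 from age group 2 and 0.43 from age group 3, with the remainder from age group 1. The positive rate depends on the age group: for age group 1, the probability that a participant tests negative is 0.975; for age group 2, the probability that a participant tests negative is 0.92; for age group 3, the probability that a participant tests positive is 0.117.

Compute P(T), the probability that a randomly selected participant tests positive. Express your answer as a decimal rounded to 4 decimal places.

0.0745

P(1) = 1 − (0.18 + 0.43) = 0.39.
P(T|1) = 1 − 0.975 = 0.025.
P(T|2) = 1 − 0.92 = 0.08.
Summing over the partition,
P(T) = P(T|1)·P(1) + P(T|2)·P(2) + P(T|3)·P(3)
      = 0.025·0.39 + 0.08·0.18 + 0.117·0.43
      = 0.00975 + 0.0144 + 0.05031 = 0.07446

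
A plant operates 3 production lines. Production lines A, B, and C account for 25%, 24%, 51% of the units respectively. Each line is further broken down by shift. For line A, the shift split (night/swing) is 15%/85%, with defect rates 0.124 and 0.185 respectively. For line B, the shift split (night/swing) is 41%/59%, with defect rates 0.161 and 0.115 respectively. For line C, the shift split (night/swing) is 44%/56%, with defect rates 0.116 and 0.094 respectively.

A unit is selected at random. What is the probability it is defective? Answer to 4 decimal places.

P(D|A) = 0.15·0.124 + 0.85·0.185 = 0.0186 + 0.15725 = 0.17585
P(D|B) = 0.41·0.161 + 0.59·0.115 = 0.06601 + 0.06785 = 0.13386
P(D|C) = 0.44·0.116 + 0.56·0.094 = 0.05104 + 0.05264 = 0.10368
By total probability over the outer partition,
P(D) = 0.25·0.17585 + 0.24·0.13386 + 0.51·0.10368
      = 0.0439625 + 0.0321264 + 0.0528768 = 0.1289657

0.1290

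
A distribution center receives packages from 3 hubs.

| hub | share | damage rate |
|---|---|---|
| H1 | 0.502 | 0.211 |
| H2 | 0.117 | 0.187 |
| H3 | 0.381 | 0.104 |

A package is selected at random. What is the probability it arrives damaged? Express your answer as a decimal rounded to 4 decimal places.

P(D) = P(D|H1)·P(H1) + P(D|H2)·P(H2) + P(D|H3)·P(H3)
      = 0.211·0.502 + 0.187·0.117 + 0.104·0.381
      = 0.105922 + 0.021879 + 0.039624 = 0.167425

P(D) ≈ 0.1674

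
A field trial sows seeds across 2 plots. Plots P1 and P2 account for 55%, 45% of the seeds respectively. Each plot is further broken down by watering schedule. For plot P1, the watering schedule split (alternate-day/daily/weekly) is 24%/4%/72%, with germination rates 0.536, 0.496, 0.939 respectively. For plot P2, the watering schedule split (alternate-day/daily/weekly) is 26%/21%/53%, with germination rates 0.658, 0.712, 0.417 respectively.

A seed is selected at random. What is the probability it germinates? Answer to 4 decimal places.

P(G|P1) = 0.24·0.536 + 0.04·0.496 + 0.72·0.939 = 0.12864 + 0.01984 + 0.67608 = 0.82456
P(G|P2) = 0.26·0.658 + 0.21·0.712 + 0.53·0.417 = 0.17108 + 0.14952 + 0.22101 = 0.54161
By total probability over the outer partition,
P(G) = 0.55·0.82456 + 0.45·0.54161
      = 0.453508 + 0.2437245 = 0.6972325

P(G) ≈ 0.6972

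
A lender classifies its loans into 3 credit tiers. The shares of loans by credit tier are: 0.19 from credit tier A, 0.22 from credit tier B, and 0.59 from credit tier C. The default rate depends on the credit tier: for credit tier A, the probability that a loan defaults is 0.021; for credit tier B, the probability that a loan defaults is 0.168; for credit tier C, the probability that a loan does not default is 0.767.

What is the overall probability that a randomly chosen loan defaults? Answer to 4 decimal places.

P(D) ≈ 0.1784

P(D|C) = 1 − 0.767 = 0.233.
P(D) = P(D|A)·P(A) + P(D|B)·P(B) + P(D|C)·P(C)
      = 0.021·0.19 + 0.168·0.22 + 0.233·0.59
      = 0.00399 + 0.03696 + 0.13747 = 0.17842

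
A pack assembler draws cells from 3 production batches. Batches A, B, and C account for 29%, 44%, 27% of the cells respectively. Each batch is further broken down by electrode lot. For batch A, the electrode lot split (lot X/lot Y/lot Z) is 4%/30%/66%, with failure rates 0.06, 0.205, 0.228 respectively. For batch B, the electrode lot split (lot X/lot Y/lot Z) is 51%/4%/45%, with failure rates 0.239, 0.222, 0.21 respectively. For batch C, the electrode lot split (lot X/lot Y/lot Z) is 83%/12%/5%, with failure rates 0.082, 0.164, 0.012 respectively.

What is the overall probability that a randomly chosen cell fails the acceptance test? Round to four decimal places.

P(F|A) = 0.04·0.06 + 0.3·0.205 + 0.66·0.228 = 0.0024 + 0.0615 + 0.15048 = 0.21438
P(F|B) = 0.51·0.239 + 0.04·0.222 + 0.45·0.21 = 0.12189 + 0.00888 + 0.0945 = 0.22527
P(F|C) = 0.83·0.082 + 0.12·0.164 + 0.05·0.012 = 0.06806 + 0.01968 + 0.0006 = 0.08834
By total probability over the outer partition,
P(F) = 0.29·0.21438 + 0.44·0.22527 + 0.27·0.08834
      = 0.0621702 + 0.0991188 + 0.0238518 = 0.1851408

P(F) ≈ 0.1851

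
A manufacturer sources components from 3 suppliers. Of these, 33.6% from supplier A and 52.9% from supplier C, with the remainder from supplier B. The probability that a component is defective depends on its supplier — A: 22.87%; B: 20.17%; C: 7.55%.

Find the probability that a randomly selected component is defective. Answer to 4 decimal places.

P(B) = 1 − (0.336 + 0.529) = 0.135.
P(D) = P(D|A)·P(A) + P(D|B)·P(B) + P(D|C)·P(C)
      = 0.2287·0.336 + 0.2017·0.135 + 0.0755·0.529
      = 0.0768432 + 0.0272295 + 0.0399395 = 0.1440122

P(D) ≈ 0.1440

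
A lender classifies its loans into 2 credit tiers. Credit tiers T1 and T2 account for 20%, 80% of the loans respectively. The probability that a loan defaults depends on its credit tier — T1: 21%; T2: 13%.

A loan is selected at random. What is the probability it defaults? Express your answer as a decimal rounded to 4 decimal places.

0.1460

Summing over the partition,
P(D) = P(D|T1)·P(T1) + P(D|T2)·P(T2)
      = 0.21·0.2 + 0.13·0.8
      = 0.042 + 0.104 = 0.146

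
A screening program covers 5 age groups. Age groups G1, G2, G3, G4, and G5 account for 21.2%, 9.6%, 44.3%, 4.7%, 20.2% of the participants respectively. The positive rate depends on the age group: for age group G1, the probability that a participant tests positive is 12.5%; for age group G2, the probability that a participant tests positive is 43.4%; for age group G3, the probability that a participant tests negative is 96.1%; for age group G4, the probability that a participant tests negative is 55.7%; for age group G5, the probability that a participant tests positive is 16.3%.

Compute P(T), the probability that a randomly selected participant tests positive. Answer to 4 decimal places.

P(T|G3) = 1 − 0.961 = 0.039.
P(T|G4) = 1 − 0.557 = 0.443.
Using total probability over the partition,
P(T) = P(T|G1)·P(G1) + P(T|G2)·P(G2) + P(T|G3)·P(G3) + P(T|G4)·P(G4) + P(T|G5)·P(G5)
      = 0.125·0.212 + 0.434·0.096 + 0.039·0.443 + 0.443·0.047 + 0.163·0.202
      = 0.0265 + 0.041664 + 0.017277 + 0.020821 + 0.032926 = 0.139188

0.1392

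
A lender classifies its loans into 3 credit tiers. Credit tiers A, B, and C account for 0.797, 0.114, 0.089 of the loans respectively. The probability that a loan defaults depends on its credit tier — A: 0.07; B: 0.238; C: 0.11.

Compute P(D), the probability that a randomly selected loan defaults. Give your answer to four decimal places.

P(D) ≈ 0.0927

P(D) = P(D|A)·P(A) + P(D|B)·P(B) + P(D|C)·P(C)
      = 0.07·0.797 + 0.238·0.114 + 0.11·0.089
      = 0.05579 + 0.027132 + 0.00979 = 0.092712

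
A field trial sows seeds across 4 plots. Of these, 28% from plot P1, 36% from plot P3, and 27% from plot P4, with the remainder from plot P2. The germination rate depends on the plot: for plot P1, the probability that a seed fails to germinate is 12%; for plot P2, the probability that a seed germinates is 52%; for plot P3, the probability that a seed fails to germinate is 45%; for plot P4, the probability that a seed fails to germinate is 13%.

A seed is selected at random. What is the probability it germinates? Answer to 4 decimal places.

P(P2) = 1 − (0.28 + 0.36 + 0.27) = 0.09.
P(G|P1) = 1 − 0.12 = 0.88.
P(G|P3) = 1 − 0.45 = 0.55.
P(G|P4) = 1 − 0.13 = 0.87.
By the law of total probability,
P(G) = P(G|P1)·P(P1) + P(G|P2)·P(P2) + P(G|P3)·P(P3) + P(G|P4)·P(P4)
      = 0.88·0.28 + 0.52·0.09 + 0.55·0.36 + 0.87·0.27
      = 0.2464 + 0.0468 + 0.198 + 0.2349 = 0.7261

0.7261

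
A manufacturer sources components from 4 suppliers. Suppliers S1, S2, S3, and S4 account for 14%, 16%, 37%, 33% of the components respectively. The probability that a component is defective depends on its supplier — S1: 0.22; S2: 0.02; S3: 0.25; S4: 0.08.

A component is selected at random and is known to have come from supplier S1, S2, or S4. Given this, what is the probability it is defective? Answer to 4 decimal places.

0.0959

Let S = {S1, S2, S4}.
P(S) = 0.14 + 0.16 + 0.33 = 0.63.
P(D ∩ S) = 0.22·0.14 + 0.02·0.16 + 0.08·0.33 = 0.0308 + 0.0032 + 0.0264 = 0.0604.
P(D | S) = 0.0604 / 0.63 = 0.095873…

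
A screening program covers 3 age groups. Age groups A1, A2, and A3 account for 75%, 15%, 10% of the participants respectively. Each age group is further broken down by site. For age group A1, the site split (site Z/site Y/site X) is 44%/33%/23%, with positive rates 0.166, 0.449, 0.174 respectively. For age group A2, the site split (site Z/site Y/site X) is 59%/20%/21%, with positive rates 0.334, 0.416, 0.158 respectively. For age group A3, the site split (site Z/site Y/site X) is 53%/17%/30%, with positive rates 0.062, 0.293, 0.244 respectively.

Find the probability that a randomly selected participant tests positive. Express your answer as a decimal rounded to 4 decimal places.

0.2585

P(T|A1) = 0.44·0.166 + 0.33·0.449 + 0.23·0.174 = 0.07304 + 0.14817 + 0.04002 = 0.26123
P(T|A2) = 0.59·0.334 + 0.2·0.416 + 0.21·0.158 = 0.19706 + 0.0832 + 0.03318 = 0.31344
P(T|A3) = 0.53·0.062 + 0.17·0.293 + 0.3·0.244 = 0.03286 + 0.04981 + 0.0732 = 0.15587
Then overall,
P(T) = 0.75·0.26123 + 0.15·0.31344 + 0.1·0.15587
      = 0.1959225 + 0.047016 + 0.015587 = 0.2585255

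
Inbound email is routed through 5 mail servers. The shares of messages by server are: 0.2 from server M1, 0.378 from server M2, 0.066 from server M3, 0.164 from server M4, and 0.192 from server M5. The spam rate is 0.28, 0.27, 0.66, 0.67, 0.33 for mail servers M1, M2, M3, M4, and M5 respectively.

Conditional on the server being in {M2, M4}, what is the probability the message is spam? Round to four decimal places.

Let J = {M2, M4}.
P(J) = 0.378 + 0.164 = 0.542.
P(S ∩ J) = 0.27·0.378 + 0.67·0.164 = 0.10206 + 0.10988 = 0.21194.
P(S | J) = 0.21194 / 0.542 = 0.391033…

P(S|J) ≈ 0.3910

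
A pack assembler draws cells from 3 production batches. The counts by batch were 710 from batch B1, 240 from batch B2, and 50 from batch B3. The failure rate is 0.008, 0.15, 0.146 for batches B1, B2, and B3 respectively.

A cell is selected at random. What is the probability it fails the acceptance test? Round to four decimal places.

Total: 710 + 240 + 50 = 1000.
P(B1) = 710/1000 = 0.71. P(B2) = 240/1000 = 0.24. P(B3) = 50/1000 = 0.05.
By the law of total probability,
P(F) = P(F|B1)·P(B1) + P(F|B2)·P(B2) + P(F|B3)·P(B3)
      = 0.008·0.71 + 0.15·0.24 + 0.146·0.05
      = 0.00568 + 0.036 + 0.0073 = 0.04898

0.0490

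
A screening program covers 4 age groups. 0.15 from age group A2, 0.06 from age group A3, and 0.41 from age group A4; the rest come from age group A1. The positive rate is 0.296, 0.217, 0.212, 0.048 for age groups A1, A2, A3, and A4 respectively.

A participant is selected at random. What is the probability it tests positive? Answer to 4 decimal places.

P(A1) = 1 − (0.15 + 0.06 + 0.41) = 0.38.
P(T) = P(T|A1)·P(A1) + P(T|A2)·P(A2) + P(T|A3)·P(A3) + P(T|A4)·P(A4)
      = 0.296·0.38 + 0.217·0.15 + 0.212·0.06 + 0.048·0.41
      = 0.11248 + 0.03255 + 0.01272 + 0.01968 = 0.17743

P(T) ≈ 0.1774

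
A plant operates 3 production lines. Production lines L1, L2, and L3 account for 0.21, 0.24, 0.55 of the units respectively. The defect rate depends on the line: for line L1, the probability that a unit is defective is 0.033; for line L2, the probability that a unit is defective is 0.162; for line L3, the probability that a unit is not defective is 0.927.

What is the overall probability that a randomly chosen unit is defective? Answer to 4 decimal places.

P(D|L3) = 1 − 0.927 = 0.073.
By the law of total probability,
P(D) = P(D|L1)·P(L1) + P(D|L2)·P(L2) + P(D|L3)·P(L3)
      = 0.033·0.21 + 0.162·0.24 + 0.073·0.55
      = 0.00693 + 0.03888 + 0.04015 = 0.08596

P(D) ≈ 0.0860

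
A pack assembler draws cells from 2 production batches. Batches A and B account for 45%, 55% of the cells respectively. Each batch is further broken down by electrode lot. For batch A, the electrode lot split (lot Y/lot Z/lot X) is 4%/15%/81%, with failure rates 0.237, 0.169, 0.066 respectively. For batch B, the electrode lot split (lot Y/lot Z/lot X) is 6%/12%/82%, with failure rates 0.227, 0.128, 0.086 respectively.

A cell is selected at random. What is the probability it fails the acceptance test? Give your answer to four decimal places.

P(F|A) = 0.04·0.237 + 0.15·0.169 + 0.81·0.066 = 0.00948 + 0.02535 + 0.05346 = 0.08829
P(F|B) = 0.06·0.227 + 0.12·0.128 + 0.82·0.086 = 0.01362 + 0.01536 + 0.07052 = 0.0995
Then overall,
P(F) = 0.45·0.08829 + 0.55·0.0995
      = 0.0397305 + 0.054725 = 0.0944555

P(F) ≈ 0.0945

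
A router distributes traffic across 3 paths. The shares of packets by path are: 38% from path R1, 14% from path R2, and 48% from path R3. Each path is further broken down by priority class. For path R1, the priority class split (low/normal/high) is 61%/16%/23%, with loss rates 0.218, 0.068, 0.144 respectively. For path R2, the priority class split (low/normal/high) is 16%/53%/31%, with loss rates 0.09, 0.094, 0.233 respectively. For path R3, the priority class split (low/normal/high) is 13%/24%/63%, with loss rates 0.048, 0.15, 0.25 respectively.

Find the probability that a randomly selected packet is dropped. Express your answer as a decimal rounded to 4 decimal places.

P(L|R1) = 0.61·0.218 + 0.16·0.068 + 0.23·0.144 = 0.13298 + 0.01088 + 0.03312 = 0.17698
P(L|R2) = 0.16·0.09 + 0.53·0.094 + 0.31·0.233 = 0.0144 + 0.04982 + 0.07223 = 0.13645
P(L|R3) = 0.13·0.048 + 0.24·0.15 + 0.63·0.25 = 0.00624 + 0.036 + 0.1575 = 0.19974
By total probability over the outer partition,
P(L) = 0.38·0.17698 + 0.14·0.13645 + 0.48·0.19974
      = 0.0672524 + 0.019103 + 0.0958752 = 0.1822306

0.1822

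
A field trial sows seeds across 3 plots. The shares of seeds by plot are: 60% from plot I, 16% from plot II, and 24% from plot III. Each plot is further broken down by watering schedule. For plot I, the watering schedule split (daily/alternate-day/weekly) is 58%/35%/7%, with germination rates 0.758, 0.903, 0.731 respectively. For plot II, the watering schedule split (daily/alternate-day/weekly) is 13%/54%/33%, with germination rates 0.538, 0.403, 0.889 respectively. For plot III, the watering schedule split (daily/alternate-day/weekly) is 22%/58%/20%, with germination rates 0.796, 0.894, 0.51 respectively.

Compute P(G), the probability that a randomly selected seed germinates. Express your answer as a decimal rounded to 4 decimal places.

P(G) ≈ 0.7680

P(G|I) = 0.58·0.758 + 0.35·0.903 + 0.07·0.731 = 0.43964 + 0.31605 + 0.05117 = 0.80686
P(G|II) = 0.13·0.538 + 0.54·0.403 + 0.33·0.889 = 0.06994 + 0.21762 + 0.29337 = 0.58093
P(G|III) = 0.22·0.796 + 0.58·0.894 + 0.2·0.51 = 0.17512 + 0.51852 + 0.102 = 0.79564
Then overall,
P(G) = 0.6·0.80686 + 0.16·0.58093 + 0.24·0.79564
      = 0.484116 + 0.0929488 + 0.1909536 = 0.7680184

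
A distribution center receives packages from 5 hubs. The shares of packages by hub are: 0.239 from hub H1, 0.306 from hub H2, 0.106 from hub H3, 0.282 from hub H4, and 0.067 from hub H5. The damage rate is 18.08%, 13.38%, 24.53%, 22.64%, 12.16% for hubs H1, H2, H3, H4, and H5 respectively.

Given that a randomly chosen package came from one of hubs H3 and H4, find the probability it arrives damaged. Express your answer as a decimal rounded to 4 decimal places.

Let S = {H3, H4}.
P(S) = 0.106 + 0.282 = 0.388.
P(D ∩ S) = 0.2453·0.106 + 0.2264·0.282 = 0.0260018 + 0.0638448 = 0.0898466.
P(D | S) = 0.0898466 / 0.388 = 0.231563…

P(D|S) ≈ 0.2316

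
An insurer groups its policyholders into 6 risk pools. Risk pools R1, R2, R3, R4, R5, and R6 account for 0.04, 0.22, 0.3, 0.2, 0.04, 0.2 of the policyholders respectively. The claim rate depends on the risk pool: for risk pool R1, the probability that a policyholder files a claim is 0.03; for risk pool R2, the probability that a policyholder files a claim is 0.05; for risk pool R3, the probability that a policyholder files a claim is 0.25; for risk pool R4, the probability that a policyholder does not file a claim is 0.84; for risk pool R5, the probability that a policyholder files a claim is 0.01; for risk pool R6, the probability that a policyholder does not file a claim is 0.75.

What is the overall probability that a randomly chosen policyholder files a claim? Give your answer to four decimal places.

0.1696

P(C|R4) = 1 − 0.84 = 0.16.
P(C|R6) = 1 − 0.75 = 0.25.
By the law of total probability,
P(C) = P(C|R1)·P(R1) + P(C|R2)·P(R2) + P(C|R3)·P(R3) + P(C|R4)·P(R4) + P(C|R5)·P(R5) + P(C|R6)·P(R6)
      = 0.03·0.04 + 0.05·0.22 + 0.25·0.3 + 0.16·0.2 + 0.01·0.04 + 0.25·0.2
      = 0.0012 + 0.011 + 0.075 + 0.032 + 0.0004 + 0.05 = 0.1696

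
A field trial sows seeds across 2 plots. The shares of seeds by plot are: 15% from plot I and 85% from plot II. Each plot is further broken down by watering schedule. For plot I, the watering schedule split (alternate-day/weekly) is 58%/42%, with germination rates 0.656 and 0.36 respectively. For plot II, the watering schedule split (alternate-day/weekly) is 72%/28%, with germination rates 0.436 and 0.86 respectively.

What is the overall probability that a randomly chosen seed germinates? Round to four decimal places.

P(G|I) = 0.58·0.656 + 0.42·0.36 = 0.38048 + 0.1512 = 0.53168
P(G|II) = 0.72·0.436 + 0.28·0.86 = 0.31392 + 0.2408 = 0.55472
Then overall,
P(G) = 0.15·0.53168 + 0.85·0.55472
      = 0.079752 + 0.471512 = 0.551264

0.5513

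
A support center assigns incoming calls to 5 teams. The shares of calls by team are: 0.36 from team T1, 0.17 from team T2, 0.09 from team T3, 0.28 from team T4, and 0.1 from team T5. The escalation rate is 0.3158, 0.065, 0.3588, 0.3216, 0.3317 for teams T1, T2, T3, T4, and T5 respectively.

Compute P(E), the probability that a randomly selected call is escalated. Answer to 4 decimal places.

Using total probability over the partition,
P(E) = P(E|T1)·P(T1) + P(E|T2)·P(T2) + P(E|T3)·P(T3) + P(E|T4)·P(T4) + P(E|T5)·P(T5)
      = 0.3158·0.36 + 0.065·0.17 + 0.3588·0.09 + 0.3216·0.28 + 0.3317·0.1
      = 0.113688 + 0.01105 + 0.032292 + 0.090048 + 0.03317 = 0.280248

P(E) ≈ 0.2802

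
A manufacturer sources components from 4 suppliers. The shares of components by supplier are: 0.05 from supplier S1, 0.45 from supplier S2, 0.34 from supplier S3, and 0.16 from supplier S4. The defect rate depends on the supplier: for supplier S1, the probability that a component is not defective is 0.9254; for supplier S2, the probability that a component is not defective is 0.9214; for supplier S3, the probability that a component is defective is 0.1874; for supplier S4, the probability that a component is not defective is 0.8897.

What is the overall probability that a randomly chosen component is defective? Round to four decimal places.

0.1205

P(D|S1) = 1 − 0.9254 = 0.0746.
P(D|S2) = 1 − 0.9214 = 0.0786.
P(D|S4) = 1 − 0.8897 = 0.1103.
P(D) = P(D|S1)·P(S1) + P(D|S2)·P(S2) + P(D|S3)·P(S3) + P(D|S4)·P(S4)
      = 0.0746·0.05 + 0.0786·0.45 + 0.1874·0.34 + 0.1103·0.16
      = 0.00373 + 0.03537 + 0.063716 + 0.017648 = 0.120464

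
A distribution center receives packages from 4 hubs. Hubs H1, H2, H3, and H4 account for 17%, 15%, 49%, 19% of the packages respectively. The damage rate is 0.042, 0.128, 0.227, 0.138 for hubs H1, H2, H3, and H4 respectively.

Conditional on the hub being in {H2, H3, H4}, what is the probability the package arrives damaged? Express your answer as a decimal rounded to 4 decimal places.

P(D|S) ≈ 0.1887

Let S = {H2, H3, H4}.
P(S) = 0.15 + 0.49 + 0.19 = 0.83.
P(D ∩ S) = 0.128·0.15 + 0.227·0.49 + 0.138·0.19 = 0.0192 + 0.11123 + 0.02622 = 0.15665.
P(D | S) = 0.15665 / 0.83 = 0.188735…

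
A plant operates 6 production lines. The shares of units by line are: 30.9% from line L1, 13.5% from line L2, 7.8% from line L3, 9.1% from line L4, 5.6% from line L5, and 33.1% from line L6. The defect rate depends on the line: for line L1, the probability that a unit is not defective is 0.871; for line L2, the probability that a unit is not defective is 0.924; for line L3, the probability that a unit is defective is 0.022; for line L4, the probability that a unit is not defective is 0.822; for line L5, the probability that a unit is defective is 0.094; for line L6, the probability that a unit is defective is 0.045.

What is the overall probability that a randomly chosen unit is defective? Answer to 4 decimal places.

P(D) ≈ 0.0882

P(D|L1) = 1 − 0.871 = 0.129.
P(D|L2) = 1 − 0.924 = 0.076.
P(D|L4) = 1 − 0.822 = 0.178.
P(D) = P(D|L1)·P(L1) + P(D|L2)·P(L2) + P(D|L3)·P(L3) + P(D|L4)·P(L4) + P(D|L5)·P(L5) + P(D|L6)·P(L6)
      = 0.129·0.309 + 0.076·0.135 + 0.022·0.078 + 0.178·0.091 + 0.094·0.056 + 0.045·0.331
      = 0.039861 + 0.01026 + 0.001716 + 0.016198 + 0.005264 + 0.014895 = 0.088194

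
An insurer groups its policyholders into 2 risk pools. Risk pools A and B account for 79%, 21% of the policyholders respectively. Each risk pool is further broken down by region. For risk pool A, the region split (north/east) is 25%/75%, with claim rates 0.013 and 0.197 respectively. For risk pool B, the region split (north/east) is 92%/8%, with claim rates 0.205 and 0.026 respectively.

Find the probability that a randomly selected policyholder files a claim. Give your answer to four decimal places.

P(C|A) = 0.25·0.013 + 0.75·0.197 = 0.00325 + 0.14775 = 0.151
P(C|B) = 0.92·0.205 + 0.08·0.026 = 0.1886 + 0.00208 = 0.19068
By total probability over the outer partition,
P(C) = 0.79·0.151 + 0.21·0.19068
      = 0.11929 + 0.0400428 = 0.1593328

P(C) ≈ 0.1593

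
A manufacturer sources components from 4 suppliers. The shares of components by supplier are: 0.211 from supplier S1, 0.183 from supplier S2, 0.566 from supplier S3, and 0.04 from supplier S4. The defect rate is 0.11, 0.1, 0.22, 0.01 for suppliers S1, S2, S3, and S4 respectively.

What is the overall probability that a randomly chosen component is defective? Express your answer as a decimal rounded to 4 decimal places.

P(D) ≈ 0.1664

P(D) = P(D|S1)·P(S1) + P(D|S2)·P(S2) + P(D|S3)·P(S3) + P(D|S4)·P(S4)
      = 0.11·0.211 + 0.1·0.183 + 0.22·0.566 + 0.01·0.04
      = 0.02321 + 0.0183 + 0.12452 + 0.0004 = 0.16643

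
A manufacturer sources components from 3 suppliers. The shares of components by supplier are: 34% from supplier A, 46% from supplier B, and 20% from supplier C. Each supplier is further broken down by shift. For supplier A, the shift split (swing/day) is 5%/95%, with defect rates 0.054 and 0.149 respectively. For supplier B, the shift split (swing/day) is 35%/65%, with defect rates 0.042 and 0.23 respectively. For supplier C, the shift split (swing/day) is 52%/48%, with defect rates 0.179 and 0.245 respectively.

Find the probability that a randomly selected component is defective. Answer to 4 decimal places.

P(D|A) = 0.05·0.054 + 0.95·0.149 = 0.0027 + 0.14155 = 0.14425
P(D|B) = 0.35·0.042 + 0.65·0.23 = 0.0147 + 0.1495 = 0.1642
P(D|C) = 0.52·0.179 + 0.48·0.245 = 0.09308 + 0.1176 = 0.21068
Then overall,
P(D) = 0.34·0.14425 + 0.46·0.1642 + 0.2·0.21068
      = 0.049045 + 0.075532 + 0.042136 = 0.166713

0.1667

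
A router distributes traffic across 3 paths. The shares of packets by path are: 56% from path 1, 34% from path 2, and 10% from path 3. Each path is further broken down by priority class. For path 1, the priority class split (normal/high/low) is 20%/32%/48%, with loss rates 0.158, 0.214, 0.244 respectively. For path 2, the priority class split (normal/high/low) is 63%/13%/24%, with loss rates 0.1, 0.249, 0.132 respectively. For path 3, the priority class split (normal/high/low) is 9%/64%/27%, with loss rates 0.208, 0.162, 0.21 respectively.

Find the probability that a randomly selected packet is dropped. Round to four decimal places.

P(L|1) = 0.2·0.158 + 0.32·0.214 + 0.48·0.244 = 0.0316 + 0.06848 + 0.11712 = 0.2172
P(L|2) = 0.63·0.1 + 0.13·0.249 + 0.24·0.132 = 0.063 + 0.03237 + 0.03168 = 0.12705
P(L|3) = 0.09·0.208 + 0.64·0.162 + 0.27·0.21 = 0.01872 + 0.10368 + 0.0567 = 0.1791
Then overall,
P(L) = 0.56·0.2172 + 0.34·0.12705 + 0.1·0.1791
      = 0.121632 + 0.043197 + 0.01791 = 0.182739

0.1827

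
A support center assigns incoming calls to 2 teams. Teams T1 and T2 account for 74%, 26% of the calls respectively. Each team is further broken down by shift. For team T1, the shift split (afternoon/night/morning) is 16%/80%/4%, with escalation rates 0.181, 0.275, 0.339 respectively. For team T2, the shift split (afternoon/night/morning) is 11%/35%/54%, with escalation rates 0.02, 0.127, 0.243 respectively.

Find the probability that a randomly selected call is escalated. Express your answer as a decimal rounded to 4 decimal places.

P(E) ≈ 0.2405

P(E|T1) = 0.16·0.181 + 0.8·0.275 + 0.04·0.339 = 0.02896 + 0.22 + 0.01356 = 0.26252
P(E|T2) = 0.11·0.02 + 0.35·0.127 + 0.54·0.243 = 0.0022 + 0.04445 + 0.13122 = 0.17787
By total probability over the outer partition,
P(E) = 0.74·0.26252 + 0.26·0.17787
      = 0.1942648 + 0.0462462 = 0.240511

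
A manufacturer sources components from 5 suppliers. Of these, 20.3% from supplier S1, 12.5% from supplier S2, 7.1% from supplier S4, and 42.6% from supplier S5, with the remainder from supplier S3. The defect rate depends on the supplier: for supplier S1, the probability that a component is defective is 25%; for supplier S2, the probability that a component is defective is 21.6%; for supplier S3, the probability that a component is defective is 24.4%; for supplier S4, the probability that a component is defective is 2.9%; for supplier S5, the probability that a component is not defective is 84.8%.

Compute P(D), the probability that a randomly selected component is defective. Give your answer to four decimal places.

0.1873

P(S3) = 1 − (0.203 + 0.125 + 0.071 + 0.426) = 0.175.
P(D|S5) = 1 − 0.848 = 0.152.
Summing over the partition,
P(D) = P(D|S1)·P(S1) + P(D|S2)·P(S2) + P(D|S3)·P(S3) + P(D|S4)·P(S4) + P(D|S5)·P(S5)
      = 0.25·0.203 + 0.216·0.125 + 0.244·0.175 + 0.029·0.071 + 0.152·0.426
      = 0.05075 + 0.027 + 0.0427 + 0.002059 + 0.064752 = 0.187261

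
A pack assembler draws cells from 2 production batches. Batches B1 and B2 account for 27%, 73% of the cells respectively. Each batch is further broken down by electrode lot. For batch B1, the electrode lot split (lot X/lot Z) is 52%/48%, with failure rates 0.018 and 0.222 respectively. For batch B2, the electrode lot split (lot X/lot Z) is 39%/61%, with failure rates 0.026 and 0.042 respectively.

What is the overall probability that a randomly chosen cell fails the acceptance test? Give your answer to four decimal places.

P(F|B1) = 0.52·0.018 + 0.48·0.222 = 0.00936 + 0.10656 = 0.11592
P(F|B2) = 0.39·0.026 + 0.61·0.042 = 0.01014 + 0.02562 = 0.03576
By total probability over the outer partition,
P(F) = 0.27·0.11592 + 0.73·0.03576
      = 0.0312984 + 0.0261048 = 0.0574032

0.0574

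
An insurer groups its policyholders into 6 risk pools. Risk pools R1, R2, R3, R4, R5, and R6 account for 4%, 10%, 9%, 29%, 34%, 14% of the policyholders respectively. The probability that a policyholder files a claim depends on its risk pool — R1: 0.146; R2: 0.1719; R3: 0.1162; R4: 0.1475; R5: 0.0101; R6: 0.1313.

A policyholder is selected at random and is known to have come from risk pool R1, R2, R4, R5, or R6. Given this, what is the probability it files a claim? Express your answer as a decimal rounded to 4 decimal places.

0.0963

Let S = {R1, R2, R4, R5, R6}.
P(S) = 0.04 + 0.1 + 0.29 + 0.34 + 0.14 = 0.91.
P(C ∩ S) = 0.146·0.04 + 0.1719·0.1 + 0.1475·0.29 + 0.0101·0.34 + 0.1313·0.14 = 0.00584 + 0.01719 + 0.042775 + 0.003434 + 0.018382 = 0.087621.
P(C | S) = 0.087621 / 0.91 = 0.096287…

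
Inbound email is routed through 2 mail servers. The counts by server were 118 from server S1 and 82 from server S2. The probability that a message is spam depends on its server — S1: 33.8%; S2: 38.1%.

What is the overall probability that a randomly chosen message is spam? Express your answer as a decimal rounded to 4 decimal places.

P(S) ≈ 0.3556

Total: 118 + 82 = 200.
P(S1) = 118/200 = 0.59. P(S2) = 82/200 = 0.41.
P(S) = P(S|S1)·P(S1) + P(S|S2)·P(S2)
      = 0.338·0.59 + 0.381·0.41
      = 0.19942 + 0.15621 = 0.35563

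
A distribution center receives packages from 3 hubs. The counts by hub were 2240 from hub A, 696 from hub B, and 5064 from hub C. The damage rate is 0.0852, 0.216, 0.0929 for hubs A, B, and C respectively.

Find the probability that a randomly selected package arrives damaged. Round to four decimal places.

Total: 2240 + 696 + 5064 = 8000.
P(A) = 2240/8000 = 0.28. P(B) = 696/8000 = 0.087. P(C) = 5064/8000 = 0.633.
P(D) = P(D|A)·P(A) + P(D|B)·P(B) + P(D|C)·P(C)
      = 0.0852·0.28 + 0.216·0.087 + 0.0929·0.633
      = 0.023856 + 0.018792 + 0.0588057 = 0.1014537

P(D) ≈ 0.1015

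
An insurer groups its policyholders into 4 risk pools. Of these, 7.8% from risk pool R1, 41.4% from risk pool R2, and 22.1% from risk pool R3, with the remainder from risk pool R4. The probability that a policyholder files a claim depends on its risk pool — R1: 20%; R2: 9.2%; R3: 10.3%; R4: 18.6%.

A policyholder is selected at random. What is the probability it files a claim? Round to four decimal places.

0.1298

P(R4) = 1 − (0.078 + 0.414 + 0.221) = 0.287.
By the law of total probability,
P(C) = P(C|R1)·P(R1) + P(C|R2)·P(R2) + P(C|R3)·P(R3) + P(C|R4)·P(R4)
      = 0.2·0.078 + 0.092·0.414 + 0.103·0.221 + 0.186·0.287
      = 0.0156 + 0.038088 + 0.022763 + 0.053382 = 0.129833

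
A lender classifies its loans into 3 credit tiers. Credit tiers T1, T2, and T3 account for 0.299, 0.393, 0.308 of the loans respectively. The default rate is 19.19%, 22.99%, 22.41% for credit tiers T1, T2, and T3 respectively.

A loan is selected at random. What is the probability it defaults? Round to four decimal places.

Summing over the partition,
P(D) = P(D|T1)·P(T1) + P(D|T2)·P(T2) + P(D|T3)·P(T3)
      = 0.1919·0.299 + 0.2299·0.393 + 0.2241·0.308
      = 0.0573781 + 0.0903507 + 0.0690228 = 0.2167516

0.2168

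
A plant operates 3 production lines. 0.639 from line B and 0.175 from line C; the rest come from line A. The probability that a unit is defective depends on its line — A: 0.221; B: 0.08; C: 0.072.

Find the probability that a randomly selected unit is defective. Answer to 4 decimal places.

0.1048

P(A) = 1 − (0.639 + 0.175) = 0.186.
P(D) = P(D|A)·P(A) + P(D|B)·P(B) + P(D|C)·P(C)
      = 0.221·0.186 + 0.08·0.639 + 0.072·0.175
      = 0.041106 + 0.05112 + 0.0126 = 0.104826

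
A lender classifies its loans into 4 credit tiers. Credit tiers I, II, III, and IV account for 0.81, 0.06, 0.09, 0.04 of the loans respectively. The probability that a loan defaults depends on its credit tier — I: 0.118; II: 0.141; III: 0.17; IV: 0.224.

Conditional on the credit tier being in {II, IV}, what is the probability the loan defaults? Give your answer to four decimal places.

0.1742

Let S = {II, IV}.
P(S) = 0.06 + 0.04 = 0.1.
P(D ∩ S) = 0.141·0.06 + 0.224·0.04 = 0.00846 + 0.00896 = 0.01742.
P(D | S) = 0.01742 / 0.1 = 0.174200…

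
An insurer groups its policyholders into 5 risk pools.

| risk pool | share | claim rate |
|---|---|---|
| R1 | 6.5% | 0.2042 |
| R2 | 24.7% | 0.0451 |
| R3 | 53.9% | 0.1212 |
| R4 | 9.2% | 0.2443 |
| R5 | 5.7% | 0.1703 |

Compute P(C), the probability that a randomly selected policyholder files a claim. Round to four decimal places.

P(C) = P(C|R1)·P(R1) + P(C|R2)·P(R2) + P(C|R3)·P(R3) + P(C|R4)·P(R4) + P(C|R5)·P(R5)
      = 0.2042·0.065 + 0.0451·0.247 + 0.1212·0.539 + 0.2443·0.092 + 0.1703·0.057
      = 0.013273 + 0.0111397 + 0.0653268 + 0.0224756 + 0.0097071 = 0.1219222

0.1219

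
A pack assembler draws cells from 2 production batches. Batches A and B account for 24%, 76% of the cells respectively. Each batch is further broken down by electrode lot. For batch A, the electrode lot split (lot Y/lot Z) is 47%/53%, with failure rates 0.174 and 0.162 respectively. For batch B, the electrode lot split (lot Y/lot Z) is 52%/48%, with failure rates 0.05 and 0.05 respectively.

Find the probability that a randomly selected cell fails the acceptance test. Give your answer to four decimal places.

P(F|A) = 0.47·0.174 + 0.53·0.162 = 0.08178 + 0.08586 = 0.16764
P(F|B) = 0.52·0.05 + 0.48·0.05 = 0.026 + 0.024 = 0.05
Then overall,
P(F) = 0.24·0.16764 + 0.76·0.05
      = 0.0402336 + 0.038 = 0.0782336

0.0782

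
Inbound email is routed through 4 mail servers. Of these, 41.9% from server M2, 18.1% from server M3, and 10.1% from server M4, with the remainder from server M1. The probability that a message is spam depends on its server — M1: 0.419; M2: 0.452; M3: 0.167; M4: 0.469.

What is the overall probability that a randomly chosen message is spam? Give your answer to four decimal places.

P(S) ≈ 0.3923

P(M1) = 1 − (0.419 + 0.181 + 0.101) = 0.299.
Summing over the partition,
P(S) = P(S|M1)·P(M1) + P(S|M2)·P(M2) + P(S|M3)·P(M3) + P(S|M4)·P(M4)
      = 0.419·0.299 + 0.452·0.419 + 0.167·0.181 + 0.469·0.101
      = 0.125281 + 0.189388 + 0.030227 + 0.047369 = 0.392265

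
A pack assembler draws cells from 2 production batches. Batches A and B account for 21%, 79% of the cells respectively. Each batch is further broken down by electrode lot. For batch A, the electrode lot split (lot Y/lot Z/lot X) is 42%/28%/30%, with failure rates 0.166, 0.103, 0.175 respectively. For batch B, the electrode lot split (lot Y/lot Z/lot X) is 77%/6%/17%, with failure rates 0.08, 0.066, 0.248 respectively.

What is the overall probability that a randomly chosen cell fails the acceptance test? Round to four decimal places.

P(F|A) = 0.42·0.166 + 0.28·0.103 + 0.3·0.175 = 0.06972 + 0.02884 + 0.0525 = 0.15106
P(F|B) = 0.77·0.08 + 0.06·0.066 + 0.17·0.248 = 0.0616 + 0.00396 + 0.04216 = 0.10772
By total probability over the outer partition,
P(F) = 0.21·0.15106 + 0.79·0.10772
      = 0.0317226 + 0.0850988 = 0.1168214

P(F) ≈ 0.1168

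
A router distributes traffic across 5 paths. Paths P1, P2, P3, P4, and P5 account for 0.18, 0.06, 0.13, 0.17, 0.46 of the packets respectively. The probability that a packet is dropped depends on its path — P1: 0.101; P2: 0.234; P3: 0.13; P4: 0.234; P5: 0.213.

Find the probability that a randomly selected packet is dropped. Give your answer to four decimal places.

P(L) ≈ 0.1869

P(L) = P(L|P1)·P(P1) + P(L|P2)·P(P2) + P(L|P3)·P(P3) + P(L|P4)·P(P4) + P(L|P5)·P(P5)
      = 0.101·0.18 + 0.234·0.06 + 0.13·0.13 + 0.234·0.17 + 0.213·0.46
      = 0.01818 + 0.01404 + 0.0169 + 0.03978 + 0.09798 = 0.18688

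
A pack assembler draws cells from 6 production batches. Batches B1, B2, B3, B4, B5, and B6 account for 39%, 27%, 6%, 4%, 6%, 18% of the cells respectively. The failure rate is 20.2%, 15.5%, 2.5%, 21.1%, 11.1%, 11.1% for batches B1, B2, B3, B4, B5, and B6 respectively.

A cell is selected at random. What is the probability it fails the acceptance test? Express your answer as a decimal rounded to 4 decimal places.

Using total probability over the partition,
P(F) = P(F|B1)·P(B1) + P(F|B2)·P(B2) + P(F|B3)·P(B3) + P(F|B4)·P(B4) + P(F|B5)·P(B5) + P(F|B6)·P(B6)
      = 0.202·0.39 + 0.155·0.27 + 0.025·0.06 + 0.211·0.04 + 0.111·0.06 + 0.111·0.18
      = 0.07878 + 0.04185 + 0.0015 + 0.00844 + 0.00666 + 0.01998 = 0.15721

0.1572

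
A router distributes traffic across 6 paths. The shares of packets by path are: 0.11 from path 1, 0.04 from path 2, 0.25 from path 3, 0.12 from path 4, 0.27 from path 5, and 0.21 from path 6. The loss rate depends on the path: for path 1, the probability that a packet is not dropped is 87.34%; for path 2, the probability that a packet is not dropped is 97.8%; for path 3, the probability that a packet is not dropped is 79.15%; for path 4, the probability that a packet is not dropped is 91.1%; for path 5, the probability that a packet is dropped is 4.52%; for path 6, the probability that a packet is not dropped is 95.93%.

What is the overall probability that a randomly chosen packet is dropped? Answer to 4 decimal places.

P(L) ≈ 0.0984

P(L|1) = 1 − 0.8734 = 0.1266.
P(L|2) = 1 − 0.978 = 0.022.
P(L|3) = 1 − 0.7915 = 0.2085.
P(L|4) = 1 − 0.911 = 0.089.
P(L|6) = 1 − 0.9593 = 0.0407.
Summing over the partition,
P(L) = P(L|1)·P(1) + P(L|2)·P(2) + P(L|3)·P(3) + P(L|4)·P(4) + P(L|5)·P(5) + P(L|6)·P(6)
      = 0.1266·0.11 + 0.022·0.04 + 0.2085·0.25 + 0.089·0.12 + 0.0452·0.27 + 0.0407·0.21
      = 0.013926 + 0.00088 + 0.052125 + 0.01068 + 0.012204 + 0.008547 = 0.098362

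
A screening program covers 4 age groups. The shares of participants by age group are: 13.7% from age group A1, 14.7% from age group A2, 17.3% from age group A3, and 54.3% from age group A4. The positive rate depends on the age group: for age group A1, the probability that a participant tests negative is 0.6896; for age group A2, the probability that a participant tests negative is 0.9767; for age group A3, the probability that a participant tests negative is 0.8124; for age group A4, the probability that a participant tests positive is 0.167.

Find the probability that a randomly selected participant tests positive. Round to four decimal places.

0.1691

P(T|A1) = 1 − 0.6896 = 0.3104.
P(T|A2) = 1 − 0.9767 = 0.0233.
P(T|A3) = 1 − 0.8124 = 0.1876.
P(T) = P(T|A1)·P(A1) + P(T|A2)·P(A2) + P(T|A3)·P(A3) + P(T|A4)·P(A4)
      = 0.3104·0.137 + 0.0233·0.147 + 0.1876·0.173 + 0.167·0.543
      = 0.0425248 + 0.0034251 + 0.0324548 + 0.090681 = 0.1690857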